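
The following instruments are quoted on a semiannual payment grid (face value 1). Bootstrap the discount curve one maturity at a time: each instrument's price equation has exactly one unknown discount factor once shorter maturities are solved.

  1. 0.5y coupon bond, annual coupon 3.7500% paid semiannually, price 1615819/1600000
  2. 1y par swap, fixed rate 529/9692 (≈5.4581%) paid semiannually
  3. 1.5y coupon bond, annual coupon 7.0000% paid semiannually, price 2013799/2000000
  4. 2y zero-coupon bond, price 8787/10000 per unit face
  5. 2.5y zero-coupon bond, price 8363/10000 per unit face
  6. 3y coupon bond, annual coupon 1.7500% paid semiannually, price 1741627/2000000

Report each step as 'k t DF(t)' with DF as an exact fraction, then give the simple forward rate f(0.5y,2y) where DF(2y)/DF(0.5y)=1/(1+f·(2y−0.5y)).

step 1 [0.5y] bond c/2=3/160: DF=(1615819/1600000 − 3/160·(0))/(1+3/160) = 9913/10000 ≈ 0.991300
step 2 [1y] swap r/2=529/19384: DF=(1 − 529/19384·(0.991300))/(1+529/19384) = 9471/10000 ≈ 0.947100
step 3 [1.5y] bond c/2=7/200: DF=(2013799/2000000 − 7/200·(0.991300+0.947100))/(1+7/200) = 9073/10000 ≈ 0.907300
step 4 [2y] zero: DF = P = 8787/10000 ≈ 0.878700
step 5 [2.5y] zero: DF = P = 8363/10000 ≈ 0.836300
step 6 [3y] bond c/2=7/800: DF=(1741627/2000000 − 7/800·(0.991300+0.947100+0.907300+0.878700+0.836300))/(1+7/800) = 8237/10000 ≈ 0.823700

1 1/2 9913/10000
2 1 9471/10000
3 3/2 9073/10000
4 2 8787/10000
5 5/2 8363/10000
6 3 8237/10000
f(0.5y,2y) = ((9913/10000)/(8787/10000) − 1)/(3/2) = 2252/26361 ≈ 8.5429%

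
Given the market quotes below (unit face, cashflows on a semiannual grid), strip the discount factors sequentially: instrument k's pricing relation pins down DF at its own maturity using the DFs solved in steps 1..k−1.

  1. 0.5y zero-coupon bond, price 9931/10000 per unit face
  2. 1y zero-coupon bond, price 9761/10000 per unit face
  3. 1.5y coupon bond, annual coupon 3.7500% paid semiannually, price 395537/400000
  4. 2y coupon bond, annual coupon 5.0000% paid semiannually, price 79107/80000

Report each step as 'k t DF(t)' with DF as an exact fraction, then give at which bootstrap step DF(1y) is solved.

1 1/2 9931/10000
2 1 9761/10000
3 3/2 584/625
4 2 8939/10000
DF(1y) is solved at step 2

step 1 [0.5y] zero: DF = P = 9931/10000 ≈ 0.993100
step 2 [1y] zero: DF = P = 9761/10000 ≈ 0.976100
step 3 [1.5y] bond c/2=3/160: DF=(395537/400000 − 3/160·(0.993100+0.976100))/(1+3/160) = 584/625 ≈ 0.934400
step 4 [2y] bond c/2=1/40: DF=(79107/80000 − 1/40·(0.993100+0.976100+0.934400))/(1+1/40) = 8939/10000 ≈ 0.893900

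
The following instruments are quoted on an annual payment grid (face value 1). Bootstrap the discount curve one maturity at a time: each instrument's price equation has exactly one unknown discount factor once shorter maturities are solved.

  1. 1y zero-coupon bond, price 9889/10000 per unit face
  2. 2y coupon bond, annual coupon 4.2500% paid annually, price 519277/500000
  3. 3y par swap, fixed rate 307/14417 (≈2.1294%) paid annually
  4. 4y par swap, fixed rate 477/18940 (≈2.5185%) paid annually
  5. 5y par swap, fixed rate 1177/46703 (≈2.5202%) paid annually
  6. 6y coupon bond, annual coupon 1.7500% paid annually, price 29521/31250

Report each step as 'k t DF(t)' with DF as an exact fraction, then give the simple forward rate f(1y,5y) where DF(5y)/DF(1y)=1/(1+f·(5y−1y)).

step 1 [1y] zero: DF = P = 9889/10000 ≈ 0.988900
step 2 [2y] bond c/1=17/400: DF=(519277/500000 − 17/400·(0.988900))/(1+17/400) = 9559/10000 ≈ 0.955900
step 3 [3y] swap r/1=307/14417: DF=(1 − 307/14417·(0.988900+0.955900))/(1+307/14417) = 4693/5000 ≈ 0.938600
step 4 [4y] swap r/1=477/18940: DF=(1 − 477/18940·(0.988900+0.955900+0.938600))/(1+477/18940) = 4523/5000 ≈ 0.904600
step 5 [5y] swap r/1=1177/46703: DF=(1 − 1177/46703·(0.988900+0.955900+0.938600+0.904600))/(1+1177/46703) = 8823/10000 ≈ 0.882300
step 6 [6y] bond c/1=7/400: DF=(29521/31250 − 7/400·(0.988900+0.955900+0.938600+0.904600+0.882300))/(1+7/400) = 8481/10000 ≈ 0.848100

1 1 9889/10000
2 2 9559/10000
3 3 4693/5000
4 4 4523/5000
5 5 8823/10000
6 6 8481/10000
f(1y,5y) = ((9889/10000)/(8823/10000) − 1)/(4) = 533/17646 ≈ 3.0205%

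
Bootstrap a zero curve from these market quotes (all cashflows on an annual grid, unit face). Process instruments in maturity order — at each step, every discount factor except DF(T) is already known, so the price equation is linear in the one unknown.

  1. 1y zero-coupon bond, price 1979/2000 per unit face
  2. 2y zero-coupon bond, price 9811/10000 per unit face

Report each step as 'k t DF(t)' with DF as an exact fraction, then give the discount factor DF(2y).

1 1 1979/2000
2 2 9811/10000
DF(2y) = 9811/10000 ≈ 0.981100

step 1 [1y] zero: DF = P = 1979/2000 ≈ 0.989500
step 2 [2y] zero: DF = P = 9811/10000 ≈ 0.981100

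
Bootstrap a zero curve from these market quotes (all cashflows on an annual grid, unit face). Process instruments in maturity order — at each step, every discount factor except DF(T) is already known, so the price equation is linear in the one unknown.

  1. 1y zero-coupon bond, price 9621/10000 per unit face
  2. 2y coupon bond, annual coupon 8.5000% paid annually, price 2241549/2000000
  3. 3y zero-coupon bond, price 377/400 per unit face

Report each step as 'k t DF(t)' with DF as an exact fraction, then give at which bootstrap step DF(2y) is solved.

step 1 [1y] zero: DF = P = 9621/10000 ≈ 0.962100
step 2 [2y] bond c/1=17/200: DF=(2241549/2000000 − 17/200·(0.962100))/(1+17/200) = 1197/1250 ≈ 0.957600
step 3 [3y] zero: DF = P = 377/400 ≈ 0.942500

1 1 9621/10000
2 2 1197/1250
3 3 377/400
DF(2y) is solved at step 2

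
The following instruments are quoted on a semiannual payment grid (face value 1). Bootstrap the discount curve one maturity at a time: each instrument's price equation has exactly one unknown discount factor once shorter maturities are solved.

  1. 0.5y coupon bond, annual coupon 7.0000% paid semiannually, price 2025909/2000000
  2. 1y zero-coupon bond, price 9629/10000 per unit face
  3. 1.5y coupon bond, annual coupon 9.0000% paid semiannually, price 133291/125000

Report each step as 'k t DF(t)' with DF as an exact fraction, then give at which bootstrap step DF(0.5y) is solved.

step 1 [0.5y] bond c/2=7/200: DF=(2025909/2000000 − 7/200·(0))/(1+7/200) = 9787/10000 ≈ 0.978700
step 2 [1y] zero: DF = P = 9629/10000 ≈ 0.962900
step 3 [1.5y] bond c/2=9/200: DF=(133291/125000 − 9/200·(0.978700+0.962900))/(1+9/200) = 1171/1250 ≈ 0.936800

1 1/2 9787/10000
2 1 9629/10000
3 3/2 1171/1250
DF(0.5y) is solved at step 1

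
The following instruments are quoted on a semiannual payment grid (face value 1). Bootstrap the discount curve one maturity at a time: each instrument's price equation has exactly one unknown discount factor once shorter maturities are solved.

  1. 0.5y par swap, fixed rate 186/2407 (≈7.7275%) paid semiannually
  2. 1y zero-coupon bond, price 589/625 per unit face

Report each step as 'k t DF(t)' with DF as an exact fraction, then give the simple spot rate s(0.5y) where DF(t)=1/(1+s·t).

1 1/2 2407/2500
2 1 589/625
s(0.5y) = (1/(2407/2500) − 1)/(1/2) = 186/2407 ≈ 7.7275%

step 1 [0.5y] swap r/2=93/2407: DF=(1 − 93/2407·(0))/(1+93/2407) = 2407/2500 ≈ 0.962800
step 2 [1y] zero: DF = P = 589/625 ≈ 0.942400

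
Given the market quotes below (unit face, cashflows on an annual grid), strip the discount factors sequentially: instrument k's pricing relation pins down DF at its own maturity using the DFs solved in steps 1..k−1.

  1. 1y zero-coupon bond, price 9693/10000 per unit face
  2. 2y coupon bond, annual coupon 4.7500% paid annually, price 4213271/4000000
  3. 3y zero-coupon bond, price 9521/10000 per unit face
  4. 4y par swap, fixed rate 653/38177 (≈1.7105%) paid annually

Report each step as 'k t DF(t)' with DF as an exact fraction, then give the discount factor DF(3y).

1 1 9693/10000
2 2 601/625
3 3 9521/10000
4 4 9347/10000
DF(3y) = 9521/10000 ≈ 0.952100

step 1 [1y] zero: DF = P = 9693/10000 ≈ 0.969300
step 2 [2y] bond c/1=19/400: DF=(4213271/4000000 − 19/400·(0.969300))/(1+19/400) = 601/625 ≈ 0.961600
step 3 [3y] zero: DF = P = 9521/10000 ≈ 0.952100
step 4 [4y] swap r/1=653/38177: DF=(1 − 653/38177·(0.969300+0.961600+0.952100))/(1+653/38177) = 9347/10000 ≈ 0.934700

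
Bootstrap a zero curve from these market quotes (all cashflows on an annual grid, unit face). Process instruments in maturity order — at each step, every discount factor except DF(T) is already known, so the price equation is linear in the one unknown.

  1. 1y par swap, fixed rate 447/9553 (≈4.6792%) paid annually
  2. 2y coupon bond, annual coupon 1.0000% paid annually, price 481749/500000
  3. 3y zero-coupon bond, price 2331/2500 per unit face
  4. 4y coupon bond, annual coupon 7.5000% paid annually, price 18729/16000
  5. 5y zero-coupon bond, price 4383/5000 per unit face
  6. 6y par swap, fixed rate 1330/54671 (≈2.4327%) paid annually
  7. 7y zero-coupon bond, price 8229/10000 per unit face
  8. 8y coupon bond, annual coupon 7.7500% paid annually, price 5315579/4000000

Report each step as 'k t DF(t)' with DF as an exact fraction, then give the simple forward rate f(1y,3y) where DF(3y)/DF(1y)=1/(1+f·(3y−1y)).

step 1 [1y] swap r/1=447/9553: DF=(1 − 447/9553·(0))/(1+447/9553) = 9553/10000 ≈ 0.955300
step 2 [2y] bond c/1=1/100: DF=(481749/500000 − 1/100·(0.955300))/(1+1/100) = 1889/2000 ≈ 0.944500
step 3 [3y] zero: DF = P = 2331/2500 ≈ 0.932400
step 4 [4y] bond c/1=3/40: DF=(18729/16000 − 3/40·(0.955300+0.944500+0.932400))/(1+3/40) = 8913/10000 ≈ 0.891300
step 5 [5y] zero: DF = P = 4383/5000 ≈ 0.876600
step 6 [6y] swap r/1=1330/54671: DF=(1 − 1330/54671·(0.955300+0.944500+0.932400+0.891300+0.876600))/(1+1330/54671) = 867/1000 ≈ 0.867000
step 7 [7y] zero: DF = P = 8229/10000 ≈ 0.822900
step 8 [8y] bond c/1=31/400: DF=(5315579/4000000 − 31/400·(0.955300+0.944500+0.932400+0.891300+0.876600+0.867000+0.822900))/(1+31/400) = 7809/10000 ≈ 0.780900

1 1 9553/10000
2 2 1889/2000
3 3 2331/2500
4 4 8913/10000
5 5 4383/5000
6 6 867/1000
7 7 8229/10000
8 8 7809/10000
f(1y,3y) = ((9553/10000)/(2331/2500) − 1)/(2) = 229/18648 ≈ 1.2280%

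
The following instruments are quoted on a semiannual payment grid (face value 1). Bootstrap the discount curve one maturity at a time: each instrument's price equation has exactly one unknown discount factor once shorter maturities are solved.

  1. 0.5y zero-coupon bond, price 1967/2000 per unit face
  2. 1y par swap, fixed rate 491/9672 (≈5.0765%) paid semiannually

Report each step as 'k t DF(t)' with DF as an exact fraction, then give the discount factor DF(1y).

1 1/2 1967/2000
2 1 9509/10000
DF(1y) = 9509/10000 ≈ 0.950900

step 1 [0.5y] zero: DF = P = 1967/2000 ≈ 0.983500
step 2 [1y] swap r/2=491/19344: DF=(1 − 491/19344·(0.983500))/(1+491/19344) = 9509/10000 ≈ 0.950900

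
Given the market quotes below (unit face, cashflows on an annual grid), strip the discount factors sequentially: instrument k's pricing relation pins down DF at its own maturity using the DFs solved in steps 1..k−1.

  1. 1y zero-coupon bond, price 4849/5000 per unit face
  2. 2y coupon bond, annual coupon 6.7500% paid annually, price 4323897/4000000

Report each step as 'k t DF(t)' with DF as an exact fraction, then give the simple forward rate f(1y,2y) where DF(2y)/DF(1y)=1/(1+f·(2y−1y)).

step 1 [1y] zero: DF = P = 4849/5000 ≈ 0.969800
step 2 [2y] bond c/1=27/400: DF=(4323897/4000000 − 27/400·(0.969800))/(1+27/400) = 9513/10000 ≈ 0.951300

1 1 4849/5000
2 2 9513/10000
f(1y,2y) = ((4849/5000)/(9513/10000) − 1)/(1) = 185/9513 ≈ 1.9447%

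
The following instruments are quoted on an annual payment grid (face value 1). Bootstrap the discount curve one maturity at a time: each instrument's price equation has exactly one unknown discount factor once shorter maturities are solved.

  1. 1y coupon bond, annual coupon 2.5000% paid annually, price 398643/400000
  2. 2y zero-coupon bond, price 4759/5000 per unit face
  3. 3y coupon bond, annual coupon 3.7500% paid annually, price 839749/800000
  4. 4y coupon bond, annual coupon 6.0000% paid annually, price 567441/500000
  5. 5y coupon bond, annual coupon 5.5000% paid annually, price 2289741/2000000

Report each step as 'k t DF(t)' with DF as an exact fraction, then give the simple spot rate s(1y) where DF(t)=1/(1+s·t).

step 1 [1y] bond c/1=1/40: DF=(398643/400000 − 1/40·(0))/(1+1/40) = 9723/10000 ≈ 0.972300
step 2 [2y] zero: DF = P = 4759/5000 ≈ 0.951800
step 3 [3y] bond c/1=3/80: DF=(839749/800000 − 3/80·(0.972300+0.951800))/(1+3/80) = 4711/5000 ≈ 0.942200
step 4 [4y] bond c/1=3/50: DF=(567441/500000 − 3/50·(0.972300+0.951800+0.942200))/(1+3/50) = 2271/2500 ≈ 0.908400
step 5 [5y] bond c/1=11/200: DF=(2289741/2000000 − 11/200·(0.972300+0.951800+0.942200+0.908400))/(1+11/200) = 2221/2500 ≈ 0.888400

1 1 9723/10000
2 2 4759/5000
3 3 4711/5000
4 4 2271/2500
5 5 2221/2500
s(1y) = (1/(9723/10000) − 1)/(1) = 277/9723 ≈ 2.8489%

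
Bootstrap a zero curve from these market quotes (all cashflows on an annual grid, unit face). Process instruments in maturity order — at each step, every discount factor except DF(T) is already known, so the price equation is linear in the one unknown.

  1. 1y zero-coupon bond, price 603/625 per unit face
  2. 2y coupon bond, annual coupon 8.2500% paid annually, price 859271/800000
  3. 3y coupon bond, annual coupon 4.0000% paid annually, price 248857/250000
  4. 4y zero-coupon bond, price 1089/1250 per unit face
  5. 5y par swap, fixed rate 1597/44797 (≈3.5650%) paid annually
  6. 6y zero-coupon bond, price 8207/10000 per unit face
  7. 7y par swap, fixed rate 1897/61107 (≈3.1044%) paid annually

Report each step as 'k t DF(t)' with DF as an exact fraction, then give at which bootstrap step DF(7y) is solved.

step 1 [1y] zero: DF = P = 603/625 ≈ 0.964800
step 2 [2y] bond c/1=33/400: DF=(859271/800000 − 33/400·(0.964800))/(1+33/400) = 9187/10000 ≈ 0.918700
step 3 [3y] bond c/1=1/25: DF=(248857/250000 − 1/25·(0.964800+0.918700))/(1+1/25) = 8847/10000 ≈ 0.884700
step 4 [4y] zero: DF = P = 1089/1250 ≈ 0.871200
step 5 [5y] swap r/1=1597/44797: DF=(1 − 1597/44797·(0.964800+0.918700+0.884700+0.871200))/(1+1597/44797) = 8403/10000 ≈ 0.840300
step 6 [6y] zero: DF = P = 8207/10000 ≈ 0.820700
step 7 [7y] swap r/1=1897/61107: DF=(1 − 1897/61107·(0.964800+0.918700+0.884700+0.871200+0.840300+0.820700))/(1+1897/61107) = 8103/10000 ≈ 0.810300

1 1 603/625
2 2 9187/10000
3 3 8847/10000
4 4 1089/1250
5 5 8403/10000
6 6 8207/10000
7 7 8103/10000
DF(7y) is solved at step 7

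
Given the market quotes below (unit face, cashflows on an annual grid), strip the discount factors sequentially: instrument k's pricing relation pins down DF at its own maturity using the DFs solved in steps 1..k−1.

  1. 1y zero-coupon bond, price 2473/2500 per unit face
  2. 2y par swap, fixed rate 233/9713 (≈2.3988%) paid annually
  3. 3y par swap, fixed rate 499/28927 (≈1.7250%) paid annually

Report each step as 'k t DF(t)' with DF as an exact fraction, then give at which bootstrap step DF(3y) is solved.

1 1 2473/2500
2 2 4767/5000
3 3 9501/10000
DF(3y) is solved at step 3

step 1 [1y] zero: DF = P = 2473/2500 ≈ 0.989200
step 2 [2y] swap r/1=233/9713: DF=(1 − 233/9713·(0.989200))/(1+233/9713) = 4767/5000 ≈ 0.953400
step 3 [3y] swap r/1=499/28927: DF=(1 − 499/28927·(0.989200+0.953400))/(1+499/28927) = 9501/10000 ≈ 0.950100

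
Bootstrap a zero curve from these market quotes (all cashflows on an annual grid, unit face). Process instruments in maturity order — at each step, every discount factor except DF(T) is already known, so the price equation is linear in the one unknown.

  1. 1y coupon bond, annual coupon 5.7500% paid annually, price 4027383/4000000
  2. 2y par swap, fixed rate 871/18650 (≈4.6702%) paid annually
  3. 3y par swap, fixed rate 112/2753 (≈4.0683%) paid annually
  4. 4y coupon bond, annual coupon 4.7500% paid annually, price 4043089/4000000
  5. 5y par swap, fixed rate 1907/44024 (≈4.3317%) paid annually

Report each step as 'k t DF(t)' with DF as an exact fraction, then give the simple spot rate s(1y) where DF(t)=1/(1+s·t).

step 1 [1y] bond c/1=23/400: DF=(4027383/4000000 − 23/400·(0))/(1+23/400) = 9521/10000 ≈ 0.952100
step 2 [2y] swap r/1=871/18650: DF=(1 − 871/18650·(0.952100))/(1+871/18650) = 9129/10000 ≈ 0.912900
step 3 [3y] swap r/1=112/2753: DF=(1 − 112/2753·(0.952100+0.912900))/(1+112/2753) = 111/125 ≈ 0.888000
step 4 [4y] bond c/1=19/400: DF=(4043089/4000000 − 19/400·(0.952100+0.912900+0.888000))/(1+19/400) = 8401/10000 ≈ 0.840100
step 5 [5y] swap r/1=1907/44024: DF=(1 − 1907/44024·(0.952100+0.912900+0.888000+0.840100))/(1+1907/44024) = 8093/10000 ≈ 0.809300

1 1 9521/10000
2 2 9129/10000
3 3 111/125
4 4 8401/10000
5 5 8093/10000
s(1y) = (1/(9521/10000) − 1)/(1) = 479/9521 ≈ 5.0310%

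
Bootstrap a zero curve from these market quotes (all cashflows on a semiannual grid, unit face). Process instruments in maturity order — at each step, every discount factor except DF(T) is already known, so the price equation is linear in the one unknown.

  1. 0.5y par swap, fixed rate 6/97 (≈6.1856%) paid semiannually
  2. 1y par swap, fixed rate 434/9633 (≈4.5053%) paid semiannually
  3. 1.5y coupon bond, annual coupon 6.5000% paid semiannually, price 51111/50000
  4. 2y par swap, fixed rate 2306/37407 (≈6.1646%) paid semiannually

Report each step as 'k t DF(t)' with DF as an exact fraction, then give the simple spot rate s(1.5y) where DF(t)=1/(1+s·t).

1 1/2 97/100
2 1 4783/5000
3 3/2 4647/5000
4 2 8847/10000
s(1.5y) = (1/(4647/5000) − 1)/(3/2) = 706/13941 ≈ 5.0642%

step 1 [0.5y] swap r/2=3/97: DF=(1 − 3/97·(0))/(1+3/97) = 97/100 ≈ 0.970000
step 2 [1y] swap r/2=217/9633: DF=(1 − 217/9633·(0.970000))/(1+217/9633) = 4783/5000 ≈ 0.956600
step 3 [1.5y] bond c/2=13/400: DF=(51111/50000 − 13/400·(0.970000+0.956600))/(1+13/400) = 4647/5000 ≈ 0.929400
step 4 [2y] swap r/2=1153/37407: DF=(1 − 1153/37407·(0.970000+0.956600+0.929400))/(1+1153/37407) = 8847/10000 ≈ 0.884700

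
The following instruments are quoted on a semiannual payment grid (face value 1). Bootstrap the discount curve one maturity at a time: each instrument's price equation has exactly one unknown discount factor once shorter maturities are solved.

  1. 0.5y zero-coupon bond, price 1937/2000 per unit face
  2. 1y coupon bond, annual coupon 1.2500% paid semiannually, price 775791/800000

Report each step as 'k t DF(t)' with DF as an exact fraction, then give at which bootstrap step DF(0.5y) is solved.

1 1/2 1937/2000
2 1 9577/10000
DF(0.5y) is solved at step 1

step 1 [0.5y] zero: DF = P = 1937/2000 ≈ 0.968500
step 2 [1y] bond c/2=1/160: DF=(775791/800000 − 1/160·(0.968500))/(1+1/160) = 9577/10000 ≈ 0.957700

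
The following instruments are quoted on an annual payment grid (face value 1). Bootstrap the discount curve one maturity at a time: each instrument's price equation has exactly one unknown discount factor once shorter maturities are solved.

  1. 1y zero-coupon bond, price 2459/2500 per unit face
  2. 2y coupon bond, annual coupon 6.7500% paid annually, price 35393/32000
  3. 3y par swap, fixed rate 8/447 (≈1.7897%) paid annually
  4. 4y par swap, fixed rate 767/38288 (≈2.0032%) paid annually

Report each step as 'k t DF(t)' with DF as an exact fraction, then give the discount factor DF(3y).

step 1 [1y] zero: DF = P = 2459/2500 ≈ 0.983600
step 2 [2y] bond c/1=27/400: DF=(35393/32000 − 27/400·(0.983600))/(1+27/400) = 9739/10000 ≈ 0.973900
step 3 [3y] swap r/1=8/447: DF=(1 − 8/447·(0.983600+0.973900))/(1+8/447) = 237/250 ≈ 0.948000
step 4 [4y] swap r/1=767/38288: DF=(1 − 767/38288·(0.983600+0.973900+0.948000))/(1+767/38288) = 9233/10000 ≈ 0.923300

1 1 2459/2500
2 2 9739/10000
3 3 237/250
4 4 9233/10000
DF(3y) = 237/250 ≈ 0.948000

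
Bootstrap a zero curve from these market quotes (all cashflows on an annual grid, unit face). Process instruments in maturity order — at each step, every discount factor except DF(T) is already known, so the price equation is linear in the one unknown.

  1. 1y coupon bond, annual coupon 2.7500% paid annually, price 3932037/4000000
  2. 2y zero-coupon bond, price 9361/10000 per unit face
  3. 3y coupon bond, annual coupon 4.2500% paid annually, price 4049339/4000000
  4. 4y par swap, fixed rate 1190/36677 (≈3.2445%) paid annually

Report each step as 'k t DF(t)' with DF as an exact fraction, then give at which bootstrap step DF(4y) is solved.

1 1 9567/10000
2 2 9361/10000
3 3 8939/10000
4 4 881/1000
DF(4y) is solved at step 4

step 1 [1y] bond c/1=11/400: DF=(3932037/4000000 − 11/400·(0))/(1+11/400) = 9567/10000 ≈ 0.956700
step 2 [2y] zero: DF = P = 9361/10000 ≈ 0.936100
step 3 [3y] bond c/1=17/400: DF=(4049339/4000000 − 17/400·(0.956700+0.936100))/(1+17/400) = 8939/10000 ≈ 0.893900
step 4 [4y] swap r/1=1190/36677: DF=(1 − 1190/36677·(0.956700+0.936100+0.893900))/(1+1190/36677) = 881/1000 ≈ 0.881000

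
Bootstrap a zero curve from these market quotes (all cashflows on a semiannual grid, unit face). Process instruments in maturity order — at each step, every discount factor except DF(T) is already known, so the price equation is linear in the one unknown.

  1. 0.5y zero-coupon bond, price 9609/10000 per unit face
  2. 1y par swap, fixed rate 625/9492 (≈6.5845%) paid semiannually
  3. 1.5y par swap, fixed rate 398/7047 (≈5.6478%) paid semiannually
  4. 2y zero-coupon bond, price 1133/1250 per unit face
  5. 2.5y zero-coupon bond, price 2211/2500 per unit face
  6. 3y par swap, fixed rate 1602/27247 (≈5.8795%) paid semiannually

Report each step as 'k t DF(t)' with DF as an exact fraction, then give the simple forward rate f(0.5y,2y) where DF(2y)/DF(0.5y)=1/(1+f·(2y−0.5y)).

1 1/2 9609/10000
2 1 15/16
3 3/2 2301/2500
4 2 1133/1250
5 5/2 2211/2500
6 3 4199/5000
f(0.5y,2y) = ((9609/10000)/(1133/1250) − 1)/(3/2) = 545/13596 ≈ 4.0085%

step 1 [0.5y] zero: DF = P = 9609/10000 ≈ 0.960900
step 2 [1y] swap r/2=625/18984: DF=(1 − 625/18984·(0.960900))/(1+625/18984) = 15/16 ≈ 0.937500
step 3 [1.5y] swap r/2=199/7047: DF=(1 − 199/7047·(0.960900+0.937500))/(1+199/7047) = 2301/2500 ≈ 0.920400
step 4 [2y] zero: DF = P = 1133/1250 ≈ 0.906400
step 5 [2.5y] zero: DF = P = 2211/2500 ≈ 0.884400
step 6 [3y] swap r/2=801/27247: DF=(1 − 801/27247·(0.960900+0.937500+0.920400+0.906400+0.884400))/(1+801/27247) = 4199/5000 ≈ 0.839800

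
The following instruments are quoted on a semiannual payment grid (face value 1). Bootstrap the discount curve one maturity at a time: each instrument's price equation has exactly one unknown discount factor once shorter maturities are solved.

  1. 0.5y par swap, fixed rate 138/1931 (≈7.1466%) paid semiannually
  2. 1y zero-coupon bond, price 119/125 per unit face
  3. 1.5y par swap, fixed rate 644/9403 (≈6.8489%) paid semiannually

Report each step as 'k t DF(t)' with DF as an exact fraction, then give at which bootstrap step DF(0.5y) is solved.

step 1 [0.5y] swap r/2=69/1931: DF=(1 − 69/1931·(0))/(1+69/1931) = 1931/2000 ≈ 0.965500
step 2 [1y] zero: DF = P = 119/125 ≈ 0.952000
step 3 [1.5y] swap r/2=322/9403: DF=(1 − 322/9403·(0.965500+0.952000))/(1+322/9403) = 4517/5000 ≈ 0.903400

1 1/2 1931/2000
2 1 119/125
3 3/2 4517/5000
DF(0.5y) is solved at step 1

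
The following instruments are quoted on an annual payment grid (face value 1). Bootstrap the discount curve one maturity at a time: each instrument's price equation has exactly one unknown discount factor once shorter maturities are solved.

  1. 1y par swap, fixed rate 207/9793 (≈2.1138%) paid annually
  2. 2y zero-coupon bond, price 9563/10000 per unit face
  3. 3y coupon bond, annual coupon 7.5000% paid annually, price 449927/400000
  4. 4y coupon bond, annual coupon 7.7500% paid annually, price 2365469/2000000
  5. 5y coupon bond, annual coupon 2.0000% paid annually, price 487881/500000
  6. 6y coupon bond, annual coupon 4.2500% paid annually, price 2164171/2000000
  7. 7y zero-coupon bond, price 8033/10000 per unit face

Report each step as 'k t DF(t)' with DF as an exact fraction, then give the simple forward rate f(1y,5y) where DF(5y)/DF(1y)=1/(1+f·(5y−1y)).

1 1 9793/10000
2 2 9563/10000
3 3 9113/10000
4 4 8929/10000
5 5 8833/10000
6 6 1699/2000
7 7 8033/10000
f(1y,5y) = ((9793/10000)/(8833/10000) − 1)/(4) = 240/8833 ≈ 2.7171%

step 1 [1y] swap r/1=207/9793: DF=(1 − 207/9793·(0))/(1+207/9793) = 9793/10000 ≈ 0.979300
step 2 [2y] zero: DF = P = 9563/10000 ≈ 0.956300
step 3 [3y] bond c/1=3/40: DF=(449927/400000 − 3/40·(0.979300+0.956300))/(1+3/40) = 9113/10000 ≈ 0.911300
step 4 [4y] bond c/1=31/400: DF=(2365469/2000000 − 31/400·(0.979300+0.956300+0.911300))/(1+31/400) = 8929/10000 ≈ 0.892900
step 5 [5y] bond c/1=1/50: DF=(487881/500000 − 1/50·(0.979300+0.956300+0.911300+0.892900))/(1+1/50) = 8833/10000 ≈ 0.883300
step 6 [6y] bond c/1=17/400: DF=(2164171/2000000 − 17/400·(0.979300+0.956300+0.911300+0.892900+0.883300))/(1+17/400) = 1699/2000 ≈ 0.849500
step 7 [7y] zero: DF = P = 8033/10000 ≈ 0.803300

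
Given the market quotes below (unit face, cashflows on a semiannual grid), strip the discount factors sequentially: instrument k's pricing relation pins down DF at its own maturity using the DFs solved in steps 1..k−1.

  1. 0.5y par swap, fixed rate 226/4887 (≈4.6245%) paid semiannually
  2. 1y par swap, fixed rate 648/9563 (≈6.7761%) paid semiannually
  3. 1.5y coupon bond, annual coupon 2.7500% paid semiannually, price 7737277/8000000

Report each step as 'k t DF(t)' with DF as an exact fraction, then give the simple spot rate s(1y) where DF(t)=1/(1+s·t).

1 1/2 4887/5000
2 1 1169/1250
3 3/2 9281/10000
s(1y) = (1/(1169/1250) − 1)/(1) = 81/1169 ≈ 6.9290%

step 1 [0.5y] swap r/2=113/4887: DF=(1 − 113/4887·(0))/(1+113/4887) = 4887/5000 ≈ 0.977400
step 2 [1y] swap r/2=324/9563: DF=(1 − 324/9563·(0.977400))/(1+324/9563) = 1169/1250 ≈ 0.935200
step 3 [1.5y] bond c/2=11/800: DF=(7737277/8000000 − 11/800·(0.977400+0.935200))/(1+11/800) = 9281/10000 ≈ 0.928100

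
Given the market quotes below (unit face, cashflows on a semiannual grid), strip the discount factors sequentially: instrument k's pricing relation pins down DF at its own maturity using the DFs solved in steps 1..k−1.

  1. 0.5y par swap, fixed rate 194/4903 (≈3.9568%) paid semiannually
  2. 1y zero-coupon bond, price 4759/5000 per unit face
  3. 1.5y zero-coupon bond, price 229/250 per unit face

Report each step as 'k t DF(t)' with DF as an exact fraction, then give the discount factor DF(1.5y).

1 1/2 4903/5000
2 1 4759/5000
3 3/2 229/250
DF(1.5y) = 229/250 ≈ 0.916000

step 1 [0.5y] swap r/2=97/4903: DF=(1 − 97/4903·(0))/(1+97/4903) = 4903/5000 ≈ 0.980600
step 2 [1y] zero: DF = P = 4759/5000 ≈ 0.951800
step 3 [1.5y] zero: DF = P = 229/250 ≈ 0.916000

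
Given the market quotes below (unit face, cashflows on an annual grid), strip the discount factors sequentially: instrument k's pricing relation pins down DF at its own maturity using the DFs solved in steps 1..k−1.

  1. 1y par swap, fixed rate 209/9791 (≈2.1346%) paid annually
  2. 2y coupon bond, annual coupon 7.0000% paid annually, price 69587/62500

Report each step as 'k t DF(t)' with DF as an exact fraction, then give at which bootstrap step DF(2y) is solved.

step 1 [1y] swap r/1=209/9791: DF=(1 − 209/9791·(0))/(1+209/9791) = 9791/10000 ≈ 0.979100
step 2 [2y] bond c/1=7/100: DF=(69587/62500 − 7/100·(0.979100))/(1+7/100) = 1953/2000 ≈ 0.976500

1 1 9791/10000
2 2 1953/2000
DF(2y) is solved at step 2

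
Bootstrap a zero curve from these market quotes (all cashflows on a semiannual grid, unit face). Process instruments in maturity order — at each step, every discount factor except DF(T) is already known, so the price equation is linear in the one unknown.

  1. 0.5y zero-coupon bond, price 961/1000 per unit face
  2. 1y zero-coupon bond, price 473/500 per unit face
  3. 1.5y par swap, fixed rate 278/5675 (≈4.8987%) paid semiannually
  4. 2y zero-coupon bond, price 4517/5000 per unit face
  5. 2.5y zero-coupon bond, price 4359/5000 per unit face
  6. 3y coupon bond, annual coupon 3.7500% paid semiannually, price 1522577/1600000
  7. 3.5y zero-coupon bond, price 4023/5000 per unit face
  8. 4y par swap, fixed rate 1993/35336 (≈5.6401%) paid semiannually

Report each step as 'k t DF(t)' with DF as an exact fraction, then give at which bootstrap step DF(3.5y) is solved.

1 1/2 961/1000
2 1 473/500
3 3/2 1861/2000
4 2 4517/5000
5 5/2 4359/5000
6 3 2123/2500
7 7/2 4023/5000
8 4 8007/10000
DF(3.5y) is solved at step 7

step 1 [0.5y] zero: DF = P = 961/1000 ≈ 0.961000
step 2 [1y] zero: DF = P = 473/500 ≈ 0.946000
step 3 [1.5y] swap r/2=139/5675: DF=(1 − 139/5675·(0.961000+0.946000))/(1+139/5675) = 1861/2000 ≈ 0.930500
step 4 [2y] zero: DF = P = 4517/5000 ≈ 0.903400
step 5 [2.5y] zero: DF = P = 4359/5000 ≈ 0.871800
step 6 [3y] bond c/2=3/160: DF=(1522577/1600000 − 3/160·(0.961000+0.946000+0.930500+0.903400+0.871800))/(1+3/160) = 2123/2500 ≈ 0.849200
step 7 [3.5y] zero: DF = P = 4023/5000 ≈ 0.804600
step 8 [4y] swap r/2=1993/70672: DF=(1 − 1993/70672·(0.961000+0.946000+0.930500+0.903400+0.871800+0.849200+0.804600))/(1+1993/70672) = 8007/10000 ≈ 0.800700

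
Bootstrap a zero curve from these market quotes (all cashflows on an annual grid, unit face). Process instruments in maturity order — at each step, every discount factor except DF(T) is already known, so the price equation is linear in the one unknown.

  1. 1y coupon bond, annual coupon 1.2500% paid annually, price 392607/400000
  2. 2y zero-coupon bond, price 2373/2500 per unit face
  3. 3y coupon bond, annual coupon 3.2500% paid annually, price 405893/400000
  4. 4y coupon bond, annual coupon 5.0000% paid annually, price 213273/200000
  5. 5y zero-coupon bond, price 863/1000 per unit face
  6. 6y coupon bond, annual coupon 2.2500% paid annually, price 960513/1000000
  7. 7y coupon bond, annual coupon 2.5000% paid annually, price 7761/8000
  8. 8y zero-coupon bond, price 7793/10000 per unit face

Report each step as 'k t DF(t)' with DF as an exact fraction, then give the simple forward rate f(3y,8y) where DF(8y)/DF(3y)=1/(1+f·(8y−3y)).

step 1 [1y] bond c/1=1/80: DF=(392607/400000 − 1/80·(0))/(1+1/80) = 4847/5000 ≈ 0.969400
step 2 [2y] zero: DF = P = 2373/2500 ≈ 0.949200
step 3 [3y] bond c/1=13/400: DF=(405893/400000 − 13/400·(0.969400+0.949200))/(1+13/400) = 1153/1250 ≈ 0.922400
step 4 [4y] bond c/1=1/20: DF=(213273/200000 − 1/20·(0.969400+0.949200+0.922400))/(1+1/20) = 8803/10000 ≈ 0.880300
step 5 [5y] zero: DF = P = 863/1000 ≈ 0.863000
step 6 [6y] bond c/1=9/400: DF=(960513/1000000 − 9/400·(0.969400+0.949200+0.922400+0.880300+0.863000))/(1+9/400) = 1677/2000 ≈ 0.838500
step 7 [7y] bond c/1=1/40: DF=(7761/8000 − 1/40·(0.969400+0.949200+0.922400+0.880300+0.863000+0.838500))/(1+1/40) = 4071/5000 ≈ 0.814200
step 8 [8y] zero: DF = P = 7793/10000 ≈ 0.779300

1 1 4847/5000
2 2 2373/2500
3 3 1153/1250
4 4 8803/10000
5 5 863/1000
6 6 1677/2000
7 7 4071/5000
8 8 7793/10000
f(3y,8y) = ((1153/1250)/(7793/10000) − 1)/(5) = 1431/38965 ≈ 3.6725%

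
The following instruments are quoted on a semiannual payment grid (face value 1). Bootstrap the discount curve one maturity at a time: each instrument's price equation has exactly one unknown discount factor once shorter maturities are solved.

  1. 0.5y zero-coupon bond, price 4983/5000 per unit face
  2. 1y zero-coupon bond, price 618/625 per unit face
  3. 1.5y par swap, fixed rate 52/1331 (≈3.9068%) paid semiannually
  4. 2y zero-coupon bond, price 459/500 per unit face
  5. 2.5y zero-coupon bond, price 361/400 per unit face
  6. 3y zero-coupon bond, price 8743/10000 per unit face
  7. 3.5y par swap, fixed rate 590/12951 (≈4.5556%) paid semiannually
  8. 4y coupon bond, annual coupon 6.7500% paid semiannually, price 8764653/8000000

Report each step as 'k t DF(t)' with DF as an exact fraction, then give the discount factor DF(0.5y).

step 1 [0.5y] zero: DF = P = 4983/5000 ≈ 0.996600
step 2 [1y] zero: DF = P = 618/625 ≈ 0.988800
step 3 [1.5y] swap r/2=26/1331: DF=(1 − 26/1331·(0.996600+0.988800))/(1+26/1331) = 2357/2500 ≈ 0.942800
step 4 [2y] zero: DF = P = 459/500 ≈ 0.918000
step 5 [2.5y] zero: DF = P = 361/400 ≈ 0.902500
step 6 [3y] zero: DF = P = 8743/10000 ≈ 0.874300
step 7 [3.5y] swap r/2=295/12951: DF=(1 − 295/12951·(0.996600+0.988800+0.942800+0.918000+0.902500+0.874300))/(1+295/12951) = 341/400 ≈ 0.852500
step 8 [4y] bond c/2=27/800: DF=(8764653/8000000 − 27/800·(0.996600+0.988800+0.942800+0.918000+0.902500+0.874300+0.852500))/(1+27/800) = 2121/2500 ≈ 0.848400

1 1/2 4983/5000
2 1 618/625
3 3/2 2357/2500
4 2 459/500
5 5/2 361/400
6 3 8743/10000
7 7/2 341/400
8 4 2121/2500
DF(0.5y) = 4983/5000 ≈ 0.996600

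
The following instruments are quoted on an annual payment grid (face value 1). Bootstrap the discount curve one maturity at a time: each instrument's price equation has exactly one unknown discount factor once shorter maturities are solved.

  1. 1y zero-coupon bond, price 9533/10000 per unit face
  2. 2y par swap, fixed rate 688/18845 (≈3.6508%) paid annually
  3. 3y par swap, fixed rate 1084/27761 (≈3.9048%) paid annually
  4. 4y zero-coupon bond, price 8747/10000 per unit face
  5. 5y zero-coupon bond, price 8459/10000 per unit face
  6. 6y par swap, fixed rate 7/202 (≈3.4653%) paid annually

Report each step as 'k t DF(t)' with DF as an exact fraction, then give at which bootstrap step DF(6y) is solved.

1 1 9533/10000
2 2 582/625
3 3 2229/2500
4 4 8747/10000
5 5 8459/10000
6 6 8159/10000
DF(6y) is solved at step 6

step 1 [1y] zero: DF = P = 9533/10000 ≈ 0.953300
step 2 [2y] swap r/1=688/18845: DF=(1 − 688/18845·(0.953300))/(1+688/18845) = 582/625 ≈ 0.931200
step 3 [3y] swap r/1=1084/27761: DF=(1 − 1084/27761·(0.953300+0.931200))/(1+1084/27761) = 2229/2500 ≈ 0.891600
step 4 [4y] zero: DF = P = 8747/10000 ≈ 0.874700
step 5 [5y] zero: DF = P = 8459/10000 ≈ 0.845900
step 6 [6y] swap r/1=7/202: DF=(1 − 7/202·(0.953300+0.931200+0.891600+0.874700+0.845900))/(1+7/202) = 8159/10000 ≈ 0.815900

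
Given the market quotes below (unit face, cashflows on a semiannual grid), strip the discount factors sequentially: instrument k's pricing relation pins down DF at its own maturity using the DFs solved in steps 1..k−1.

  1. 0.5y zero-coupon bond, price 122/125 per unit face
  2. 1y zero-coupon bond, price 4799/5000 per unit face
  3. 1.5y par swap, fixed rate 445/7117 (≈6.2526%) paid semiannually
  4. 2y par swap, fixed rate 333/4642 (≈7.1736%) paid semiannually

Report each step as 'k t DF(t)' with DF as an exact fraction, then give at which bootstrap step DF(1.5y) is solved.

1 1/2 122/125
2 1 4799/5000
3 3/2 911/1000
4 2 2167/2500
DF(1.5y) is solved at step 3

step 1 [0.5y] zero: DF = P = 122/125 ≈ 0.976000
step 2 [1y] zero: DF = P = 4799/5000 ≈ 0.959800
step 3 [1.5y] swap r/2=445/14234: DF=(1 − 445/14234·(0.976000+0.959800))/(1+445/14234) = 911/1000 ≈ 0.911000
step 4 [2y] swap r/2=333/9284: DF=(1 − 333/9284·(0.976000+0.959800+0.911000))/(1+333/9284) = 2167/2500 ≈ 0.866800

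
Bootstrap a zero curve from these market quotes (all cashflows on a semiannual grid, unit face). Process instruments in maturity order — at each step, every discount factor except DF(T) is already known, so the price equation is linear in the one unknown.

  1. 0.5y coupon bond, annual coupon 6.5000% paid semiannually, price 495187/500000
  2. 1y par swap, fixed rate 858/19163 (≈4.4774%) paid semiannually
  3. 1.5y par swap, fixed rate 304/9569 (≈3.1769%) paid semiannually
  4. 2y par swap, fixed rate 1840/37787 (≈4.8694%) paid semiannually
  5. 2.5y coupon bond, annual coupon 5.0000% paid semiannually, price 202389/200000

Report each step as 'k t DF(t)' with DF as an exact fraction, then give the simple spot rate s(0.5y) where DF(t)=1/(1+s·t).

1 1/2 1199/1250
2 1 9571/10000
3 3/2 1193/1250
4 2 227/250
5 5/2 8951/10000
s(0.5y) = (1/(1199/1250) − 1)/(1/2) = 102/1199 ≈ 8.5071%

step 1 [0.5y] bond c/2=13/400: DF=(495187/500000 − 13/400·(0))/(1+13/400) = 1199/1250 ≈ 0.959200
step 2 [1y] swap r/2=429/19163: DF=(1 − 429/19163·(0.959200))/(1+429/19163) = 9571/10000 ≈ 0.957100
step 3 [1.5y] swap r/2=152/9569: DF=(1 − 152/9569·(0.959200+0.957100))/(1+152/9569) = 1193/1250 ≈ 0.954400
step 4 [2y] swap r/2=920/37787: DF=(1 − 920/37787·(0.959200+0.957100+0.954400))/(1+920/37787) = 227/250 ≈ 0.908000
step 5 [2.5y] bond c/2=1/40: DF=(202389/200000 − 1/40·(0.959200+0.957100+0.954400+0.908000))/(1+1/40) = 8951/10000 ≈ 0.895100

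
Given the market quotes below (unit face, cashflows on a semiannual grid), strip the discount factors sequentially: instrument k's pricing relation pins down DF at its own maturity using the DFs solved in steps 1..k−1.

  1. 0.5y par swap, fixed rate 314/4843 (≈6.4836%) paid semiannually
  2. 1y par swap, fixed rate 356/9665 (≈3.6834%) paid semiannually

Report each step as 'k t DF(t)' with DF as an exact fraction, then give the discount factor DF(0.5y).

1 1/2 4843/5000
2 1 2411/2500
DF(0.5y) = 4843/5000 ≈ 0.968600

step 1 [0.5y] swap r/2=157/4843: DF=(1 − 157/4843·(0))/(1+157/4843) = 4843/5000 ≈ 0.968600
step 2 [1y] swap r/2=178/9665: DF=(1 − 178/9665·(0.968600))/(1+178/9665) = 2411/2500 ≈ 0.964400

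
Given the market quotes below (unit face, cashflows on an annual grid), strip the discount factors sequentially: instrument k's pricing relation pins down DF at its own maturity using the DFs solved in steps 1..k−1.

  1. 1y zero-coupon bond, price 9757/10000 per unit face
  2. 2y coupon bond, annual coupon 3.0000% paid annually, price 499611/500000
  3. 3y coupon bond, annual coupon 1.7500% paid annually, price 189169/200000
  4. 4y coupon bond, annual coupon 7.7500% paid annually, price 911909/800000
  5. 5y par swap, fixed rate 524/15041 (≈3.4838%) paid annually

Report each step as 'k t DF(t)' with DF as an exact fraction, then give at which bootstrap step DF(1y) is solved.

step 1 [1y] zero: DF = P = 9757/10000 ≈ 0.975700
step 2 [2y] bond c/1=3/100: DF=(499611/500000 − 3/100·(0.975700))/(1+3/100) = 9417/10000 ≈ 0.941700
step 3 [3y] bond c/1=7/400: DF=(189169/200000 − 7/400·(0.975700+0.941700))/(1+7/400) = 4483/5000 ≈ 0.896600
step 4 [4y] bond c/1=31/400: DF=(911909/800000 − 31/400·(0.975700+0.941700+0.896600))/(1+31/400) = 1711/2000 ≈ 0.855500
step 5 [5y] swap r/1=524/15041: DF=(1 − 524/15041·(0.975700+0.941700+0.896600+0.855500))/(1+524/15041) = 2107/2500 ≈ 0.842800

1 1 9757/10000
2 2 9417/10000
3 3 4483/5000
4 4 1711/2000
5 5 2107/2500
DF(1y) is solved at step 1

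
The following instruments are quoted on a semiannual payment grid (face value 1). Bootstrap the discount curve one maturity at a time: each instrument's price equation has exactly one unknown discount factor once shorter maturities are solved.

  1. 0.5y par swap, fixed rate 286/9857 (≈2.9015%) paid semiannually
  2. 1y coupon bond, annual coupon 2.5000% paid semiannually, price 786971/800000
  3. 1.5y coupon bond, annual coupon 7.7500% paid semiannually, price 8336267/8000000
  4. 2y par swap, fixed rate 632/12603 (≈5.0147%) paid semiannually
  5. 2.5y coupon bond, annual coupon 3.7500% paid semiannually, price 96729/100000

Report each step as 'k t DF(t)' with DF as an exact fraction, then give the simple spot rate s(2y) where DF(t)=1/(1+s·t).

1 1/2 9857/10000
2 1 4797/5000
3 3/2 4653/5000
4 2 2263/2500
5 5/2 8799/10000
s(2y) = (1/(2263/2500) − 1)/(2) = 237/4526 ≈ 5.2364%

step 1 [0.5y] swap r/2=143/9857: DF=(1 − 143/9857·(0))/(1+143/9857) = 9857/10000 ≈ 0.985700
step 2 [1y] bond c/2=1/80: DF=(786971/800000 − 1/80·(0.985700))/(1+1/80) = 4797/5000 ≈ 0.959400
step 3 [1.5y] bond c/2=31/800: DF=(8336267/8000000 − 31/800·(0.985700+0.959400))/(1+31/800) = 4653/5000 ≈ 0.930600
step 4 [2y] swap r/2=316/12603: DF=(1 − 316/12603·(0.985700+0.959400+0.930600))/(1+316/12603) = 2263/2500 ≈ 0.905200
step 5 [2.5y] bond c/2=3/160: DF=(96729/100000 − 3/160·(0.985700+0.959400+0.930600+0.905200))/(1+3/160) = 8799/10000 ≈ 0.879900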